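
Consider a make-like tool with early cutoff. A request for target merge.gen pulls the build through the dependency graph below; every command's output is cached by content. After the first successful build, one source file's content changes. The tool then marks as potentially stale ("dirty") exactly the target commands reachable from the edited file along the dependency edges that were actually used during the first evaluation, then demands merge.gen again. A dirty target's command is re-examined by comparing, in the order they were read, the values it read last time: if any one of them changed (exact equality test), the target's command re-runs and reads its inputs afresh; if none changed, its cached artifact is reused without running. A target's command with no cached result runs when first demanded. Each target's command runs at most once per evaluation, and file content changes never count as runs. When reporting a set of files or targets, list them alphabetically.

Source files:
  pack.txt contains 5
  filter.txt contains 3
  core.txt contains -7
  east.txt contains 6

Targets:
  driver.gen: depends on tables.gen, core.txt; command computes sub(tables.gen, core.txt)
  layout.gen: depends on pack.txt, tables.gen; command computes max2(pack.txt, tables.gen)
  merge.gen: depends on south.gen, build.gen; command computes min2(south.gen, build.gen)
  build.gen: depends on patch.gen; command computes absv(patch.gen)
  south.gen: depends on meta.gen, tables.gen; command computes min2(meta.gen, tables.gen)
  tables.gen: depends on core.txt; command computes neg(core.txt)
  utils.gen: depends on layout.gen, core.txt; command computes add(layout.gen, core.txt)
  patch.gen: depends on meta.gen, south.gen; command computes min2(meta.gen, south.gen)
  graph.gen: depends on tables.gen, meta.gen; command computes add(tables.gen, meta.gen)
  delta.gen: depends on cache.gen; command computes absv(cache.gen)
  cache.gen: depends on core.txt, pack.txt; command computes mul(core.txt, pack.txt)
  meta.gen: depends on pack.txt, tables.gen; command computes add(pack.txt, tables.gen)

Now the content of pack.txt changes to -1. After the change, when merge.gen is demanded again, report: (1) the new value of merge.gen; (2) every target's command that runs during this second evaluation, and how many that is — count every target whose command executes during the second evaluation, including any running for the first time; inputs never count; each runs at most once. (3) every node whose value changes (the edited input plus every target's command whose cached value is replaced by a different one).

Demanding merge.gen again yields 6.
5 target commands run: build.gen, merge.gen, meta.gen, patch.gen, south.gen.
The nodes whose values change: build.gen, merge.gen, meta.gen, pack.txt, patch.gen, south.gen.

First demand of the output computes:
  tables.gen = neg(-7) = 7
  meta.gen = add(5, 7) = 12
  south.gen = min2(12, 7) = 7
  patch.gen = min2(12, 7) = 7
  build.gen = absv(7) = 7
  merge.gen = min2(7, 7) = 7

After the edit, cleaning proceeds:
  meta.gen: a read changed (pack.txt 5->-1) — executes, giving 6.
  south.gen: a read changed (meta.gen 12->6) — executes, giving 6.
  patch.gen: a read changed (meta.gen 12->6; south.gen 7->6) — executes, giving 6.
  build.gen: a read changed (patch.gen 7->6) — executes, giving 6.
  merge.gen: a read changed (south.gen 7->6; build.gen 7->6) — executes, giving 6.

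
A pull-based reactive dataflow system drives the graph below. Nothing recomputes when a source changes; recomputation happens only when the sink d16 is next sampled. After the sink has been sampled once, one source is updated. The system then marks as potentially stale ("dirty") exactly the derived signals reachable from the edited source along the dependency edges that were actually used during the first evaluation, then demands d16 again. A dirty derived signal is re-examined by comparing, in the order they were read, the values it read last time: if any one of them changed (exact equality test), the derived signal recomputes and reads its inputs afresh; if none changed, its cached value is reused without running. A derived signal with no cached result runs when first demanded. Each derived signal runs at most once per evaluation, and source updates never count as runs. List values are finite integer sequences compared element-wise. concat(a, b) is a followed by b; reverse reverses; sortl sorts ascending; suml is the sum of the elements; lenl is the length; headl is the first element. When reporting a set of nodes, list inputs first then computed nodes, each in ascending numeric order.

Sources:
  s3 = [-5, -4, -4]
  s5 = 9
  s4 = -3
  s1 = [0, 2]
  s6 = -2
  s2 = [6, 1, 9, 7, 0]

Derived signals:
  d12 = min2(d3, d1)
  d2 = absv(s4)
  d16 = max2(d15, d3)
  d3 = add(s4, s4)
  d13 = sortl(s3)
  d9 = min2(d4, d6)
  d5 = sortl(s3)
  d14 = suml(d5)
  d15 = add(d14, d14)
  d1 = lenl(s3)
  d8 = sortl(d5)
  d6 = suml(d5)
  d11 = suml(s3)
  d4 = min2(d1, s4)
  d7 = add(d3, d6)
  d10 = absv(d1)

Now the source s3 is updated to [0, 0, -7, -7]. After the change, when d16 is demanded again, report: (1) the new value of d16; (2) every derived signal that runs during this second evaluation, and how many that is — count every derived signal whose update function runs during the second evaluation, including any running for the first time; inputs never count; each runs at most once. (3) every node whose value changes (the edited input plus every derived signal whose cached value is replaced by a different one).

First evaluation (everything demanded from the output):
  d3 = add(-3, -3) = -6
  d5 = sortl([-5, -4, -4]) = [-5, -4, -4]
  d14 = suml([-5, -4, -4]) = -13
  d15 = add(-13, -13) = -26
  d16 = max2(-26, -6) = -6

Propagation after the edit:
  d5: runs — s3 [-5, -4, -4]->[0, 0, -7, -7]; result [-7, -7, 0, 0].
  d14: runs — d5 [-5, -4, -4]->[-7, -7, 0, 0]; result -14.
  d15: runs — d14 -13->-14; d14 -13->-14; result -28.
  d16: runs — d15 -26->-28; result -6 (same value as before).

New value of d16: -6.
Derived signals that run: d5, d14, d15, d16 — 4 in total.
Values that change: s3, d5, d14, d15.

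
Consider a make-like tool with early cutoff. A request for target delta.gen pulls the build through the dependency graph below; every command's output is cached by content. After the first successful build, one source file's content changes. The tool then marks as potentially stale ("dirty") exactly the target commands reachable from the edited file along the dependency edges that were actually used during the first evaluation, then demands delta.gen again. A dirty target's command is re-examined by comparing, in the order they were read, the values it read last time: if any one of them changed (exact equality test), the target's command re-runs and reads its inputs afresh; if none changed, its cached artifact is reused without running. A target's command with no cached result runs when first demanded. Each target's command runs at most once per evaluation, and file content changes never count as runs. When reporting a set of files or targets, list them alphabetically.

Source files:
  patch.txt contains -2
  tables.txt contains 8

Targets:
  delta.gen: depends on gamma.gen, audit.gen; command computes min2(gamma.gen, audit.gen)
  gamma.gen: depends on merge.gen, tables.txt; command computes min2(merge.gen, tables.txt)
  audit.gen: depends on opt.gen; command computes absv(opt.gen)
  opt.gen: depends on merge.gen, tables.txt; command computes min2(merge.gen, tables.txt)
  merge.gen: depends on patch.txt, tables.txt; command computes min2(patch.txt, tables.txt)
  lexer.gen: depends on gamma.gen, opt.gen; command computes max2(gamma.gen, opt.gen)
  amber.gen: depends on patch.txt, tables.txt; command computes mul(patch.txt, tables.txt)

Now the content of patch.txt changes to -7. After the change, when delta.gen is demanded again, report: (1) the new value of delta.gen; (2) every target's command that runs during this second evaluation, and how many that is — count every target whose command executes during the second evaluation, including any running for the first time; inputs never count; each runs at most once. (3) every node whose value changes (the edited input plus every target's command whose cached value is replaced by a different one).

Demanding delta.gen again yields -7.
5 target commands run: audit.gen, delta.gen, gamma.gen, merge.gen, opt.gen.
The nodes whose values change: audit.gen, delta.gen, gamma.gen, merge.gen, opt.gen, patch.txt.

First demand of the output computes:
  merge.gen = min2(-2, 8) = -2
  gamma.gen = min2(-2, 8) = -2
  opt.gen = min2(-2, 8) = -2
  audit.gen = absv(-2) = 2
  delta.gen = min2(-2, 2) = -2

After the edit, cleaning proceeds:
  merge.gen: a read changed (patch.txt -2->-7) — executes, giving -7.
  gamma.gen: a read changed (merge.gen -2->-7) — executes, giving -7.
  opt.gen: a read changed (merge.gen -2->-7) — executes, giving -7.
  audit.gen: a read changed (opt.gen -2->-7) — executes, giving 7.
  delta.gen: a read changed (gamma.gen -2->-7; audit.gen 2->7) — executes, giving -7.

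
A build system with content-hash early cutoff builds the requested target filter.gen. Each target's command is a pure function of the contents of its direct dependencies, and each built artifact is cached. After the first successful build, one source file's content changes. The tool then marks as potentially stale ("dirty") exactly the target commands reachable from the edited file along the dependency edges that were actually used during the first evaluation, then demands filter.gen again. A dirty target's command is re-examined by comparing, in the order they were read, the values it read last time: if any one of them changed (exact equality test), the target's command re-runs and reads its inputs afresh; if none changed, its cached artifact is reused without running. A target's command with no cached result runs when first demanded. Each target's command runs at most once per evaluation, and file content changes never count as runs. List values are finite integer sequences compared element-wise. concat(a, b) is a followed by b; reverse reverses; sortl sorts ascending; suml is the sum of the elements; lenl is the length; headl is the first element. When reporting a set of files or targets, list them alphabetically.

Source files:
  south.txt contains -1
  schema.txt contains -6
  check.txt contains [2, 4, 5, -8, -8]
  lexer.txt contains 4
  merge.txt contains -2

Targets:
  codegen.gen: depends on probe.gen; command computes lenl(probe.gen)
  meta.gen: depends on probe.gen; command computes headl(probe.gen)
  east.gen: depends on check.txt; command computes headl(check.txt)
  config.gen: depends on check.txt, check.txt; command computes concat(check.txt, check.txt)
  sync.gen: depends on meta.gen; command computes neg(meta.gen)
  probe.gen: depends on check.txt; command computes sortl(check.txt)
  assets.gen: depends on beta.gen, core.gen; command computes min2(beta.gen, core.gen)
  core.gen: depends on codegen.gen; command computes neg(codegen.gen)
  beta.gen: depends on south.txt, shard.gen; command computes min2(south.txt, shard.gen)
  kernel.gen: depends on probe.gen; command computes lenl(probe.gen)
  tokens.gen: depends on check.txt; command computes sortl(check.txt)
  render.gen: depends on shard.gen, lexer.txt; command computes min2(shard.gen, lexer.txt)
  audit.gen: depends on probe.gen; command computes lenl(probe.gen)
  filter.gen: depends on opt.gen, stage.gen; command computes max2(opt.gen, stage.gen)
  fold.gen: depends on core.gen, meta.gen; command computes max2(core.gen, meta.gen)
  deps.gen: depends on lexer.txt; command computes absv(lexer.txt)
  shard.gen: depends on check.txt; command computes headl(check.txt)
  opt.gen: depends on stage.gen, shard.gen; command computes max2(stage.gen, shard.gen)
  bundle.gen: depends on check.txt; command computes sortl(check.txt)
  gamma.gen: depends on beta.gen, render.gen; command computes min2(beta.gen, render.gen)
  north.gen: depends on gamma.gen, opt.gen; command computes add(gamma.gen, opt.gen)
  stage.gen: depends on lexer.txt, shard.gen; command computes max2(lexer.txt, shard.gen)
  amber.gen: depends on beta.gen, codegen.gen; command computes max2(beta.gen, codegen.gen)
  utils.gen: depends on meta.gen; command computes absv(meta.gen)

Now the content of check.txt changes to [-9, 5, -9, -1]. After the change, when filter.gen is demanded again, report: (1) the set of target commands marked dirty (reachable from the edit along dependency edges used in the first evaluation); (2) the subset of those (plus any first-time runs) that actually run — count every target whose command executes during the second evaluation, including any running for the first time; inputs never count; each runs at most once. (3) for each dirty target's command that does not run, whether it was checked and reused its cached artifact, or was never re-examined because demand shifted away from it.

First evaluation (everything demanded from the output):
  shard.gen = headl([2, 4, 5, -8, -8]) = 2
  stage.gen = max2(4, 2) = 4
  opt.gen = max2(4, 2) = 4
  filter.gen = max2(4, 4) = 4

Propagation after the edit:
  shard.gen: runs — check.txt [2, 4, 5, -8, -8]->[-9, 5, -9, -1]; result -9.
  stage.gen: runs — shard.gen 2->-9; result 4 (same value as before).
  opt.gen: runs — shard.gen 2->-9; result 4 (same value as before).
  filter.gen: checked — values it read are unchanged (opt.gen unchanged, stage.gen unchanged); reused cached 4 without running.

Key observation: the cutoff stops propagation at filter.gen — its inputs' values are unchanged, so it reuses its cache.

Marked dirty: filter.gen, opt.gen, shard.gen, stage.gen.
Target commands that run: opt.gen, shard.gen, stage.gen — 3 in total.
Checked but reused from cache: filter.gen.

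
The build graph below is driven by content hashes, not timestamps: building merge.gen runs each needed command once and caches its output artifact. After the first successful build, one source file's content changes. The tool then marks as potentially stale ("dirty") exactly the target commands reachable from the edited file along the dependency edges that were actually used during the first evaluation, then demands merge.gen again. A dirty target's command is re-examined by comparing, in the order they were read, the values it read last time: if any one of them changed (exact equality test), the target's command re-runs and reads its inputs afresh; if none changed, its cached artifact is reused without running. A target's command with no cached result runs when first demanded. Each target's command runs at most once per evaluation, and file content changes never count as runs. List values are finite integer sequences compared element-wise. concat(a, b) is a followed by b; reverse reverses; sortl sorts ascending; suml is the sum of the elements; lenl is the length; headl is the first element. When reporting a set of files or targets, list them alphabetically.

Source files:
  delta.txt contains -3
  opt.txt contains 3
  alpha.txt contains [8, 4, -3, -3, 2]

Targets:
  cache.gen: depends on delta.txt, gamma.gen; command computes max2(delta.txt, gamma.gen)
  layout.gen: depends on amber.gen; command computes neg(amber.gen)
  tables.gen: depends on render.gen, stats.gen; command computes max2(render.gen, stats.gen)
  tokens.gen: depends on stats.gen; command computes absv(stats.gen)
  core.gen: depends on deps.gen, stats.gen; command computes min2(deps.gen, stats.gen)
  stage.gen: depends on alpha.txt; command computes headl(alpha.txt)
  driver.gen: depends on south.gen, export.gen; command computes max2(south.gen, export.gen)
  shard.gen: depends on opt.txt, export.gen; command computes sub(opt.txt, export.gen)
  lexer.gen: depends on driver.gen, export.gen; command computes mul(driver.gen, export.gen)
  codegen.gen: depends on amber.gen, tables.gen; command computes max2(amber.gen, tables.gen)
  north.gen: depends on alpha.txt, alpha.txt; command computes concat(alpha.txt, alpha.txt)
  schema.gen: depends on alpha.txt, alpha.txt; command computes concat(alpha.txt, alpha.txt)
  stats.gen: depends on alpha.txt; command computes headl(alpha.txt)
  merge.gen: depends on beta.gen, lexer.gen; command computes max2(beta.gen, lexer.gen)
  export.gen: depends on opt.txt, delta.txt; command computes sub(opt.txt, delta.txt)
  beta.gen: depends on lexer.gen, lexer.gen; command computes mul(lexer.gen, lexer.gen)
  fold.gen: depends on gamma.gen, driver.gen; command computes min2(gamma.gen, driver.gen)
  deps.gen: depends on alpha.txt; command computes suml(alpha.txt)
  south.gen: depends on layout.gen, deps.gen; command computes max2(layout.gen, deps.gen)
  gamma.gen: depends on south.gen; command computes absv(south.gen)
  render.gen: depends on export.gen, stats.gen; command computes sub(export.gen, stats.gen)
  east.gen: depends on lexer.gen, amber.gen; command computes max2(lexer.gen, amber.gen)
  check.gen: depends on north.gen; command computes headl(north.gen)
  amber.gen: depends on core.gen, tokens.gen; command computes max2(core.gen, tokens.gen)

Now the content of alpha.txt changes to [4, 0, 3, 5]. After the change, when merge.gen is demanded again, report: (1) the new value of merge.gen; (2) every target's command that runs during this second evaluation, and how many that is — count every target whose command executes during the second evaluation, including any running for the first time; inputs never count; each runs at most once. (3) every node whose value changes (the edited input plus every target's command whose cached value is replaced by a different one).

merge.gen now evaluates to 5184.
Run set: amber.gen, beta.gen, core.gen, deps.gen, driver.gen, layout.gen, lexer.gen, merge.gen, south.gen, stats.gen, tokens.gen (11 run).
Changed values: alpha.txt, amber.gen, beta.gen, core.gen, deps.gen, driver.gen, layout.gen, lexer.gen, merge.gen, south.gen, stats.gen, tokens.gen.

Initial pass — values computed on the first demand:
  deps.gen = suml([8, 4, -3, -3, 2]) = 8
  export.gen = sub(3, -3) = 6
  stats.gen = headl([8, 4, -3, -3, 2]) = 8
  core.gen = min2(8, 8) = 8
  tokens.gen = absv(8) = 8
  amber.gen = max2(8, 8) = 8
  layout.gen = neg(8) = -8
  south.gen = max2(-8, 8) = 8
  driver.gen = max2(8, 6) = 8
  lexer.gen = mul(8, 6) = 48
  beta.gen = mul(48, 48) = 2304
  merge.gen = max2(2304, 48) = 2304

Second demand — change propagation:
  deps.gen: re-runs because alpha.txt [8, 4, -3, -3, 2]->[4, 0, 3, 5]; new result 12.
  stats.gen: re-runs because alpha.txt [8, 4, -3, -3, 2]->[4, 0, 3, 5]; new result 4.
  core.gen: re-runs because deps.gen 8->12; stats.gen 8->4; new result 4.
  tokens.gen: re-runs because stats.gen 8->4; new result 4.
  amber.gen: re-runs because core.gen 8->4; tokens.gen 8->4; new result 4.
  layout.gen: re-runs because amber.gen 8->4; new result -4.
  south.gen: re-runs because layout.gen -8->-4; deps.gen 8->12; new result 12.
  driver.gen: re-runs because south.gen 8->12; new result 12.
  lexer.gen: re-runs because driver.gen 8->12; new result 72.
  beta.gen: re-runs because lexer.gen 48->72; lexer.gen 48->72; new result 5184.
  merge.gen: re-runs because beta.gen 2304->5184; lexer.gen 48->72; new result 5184.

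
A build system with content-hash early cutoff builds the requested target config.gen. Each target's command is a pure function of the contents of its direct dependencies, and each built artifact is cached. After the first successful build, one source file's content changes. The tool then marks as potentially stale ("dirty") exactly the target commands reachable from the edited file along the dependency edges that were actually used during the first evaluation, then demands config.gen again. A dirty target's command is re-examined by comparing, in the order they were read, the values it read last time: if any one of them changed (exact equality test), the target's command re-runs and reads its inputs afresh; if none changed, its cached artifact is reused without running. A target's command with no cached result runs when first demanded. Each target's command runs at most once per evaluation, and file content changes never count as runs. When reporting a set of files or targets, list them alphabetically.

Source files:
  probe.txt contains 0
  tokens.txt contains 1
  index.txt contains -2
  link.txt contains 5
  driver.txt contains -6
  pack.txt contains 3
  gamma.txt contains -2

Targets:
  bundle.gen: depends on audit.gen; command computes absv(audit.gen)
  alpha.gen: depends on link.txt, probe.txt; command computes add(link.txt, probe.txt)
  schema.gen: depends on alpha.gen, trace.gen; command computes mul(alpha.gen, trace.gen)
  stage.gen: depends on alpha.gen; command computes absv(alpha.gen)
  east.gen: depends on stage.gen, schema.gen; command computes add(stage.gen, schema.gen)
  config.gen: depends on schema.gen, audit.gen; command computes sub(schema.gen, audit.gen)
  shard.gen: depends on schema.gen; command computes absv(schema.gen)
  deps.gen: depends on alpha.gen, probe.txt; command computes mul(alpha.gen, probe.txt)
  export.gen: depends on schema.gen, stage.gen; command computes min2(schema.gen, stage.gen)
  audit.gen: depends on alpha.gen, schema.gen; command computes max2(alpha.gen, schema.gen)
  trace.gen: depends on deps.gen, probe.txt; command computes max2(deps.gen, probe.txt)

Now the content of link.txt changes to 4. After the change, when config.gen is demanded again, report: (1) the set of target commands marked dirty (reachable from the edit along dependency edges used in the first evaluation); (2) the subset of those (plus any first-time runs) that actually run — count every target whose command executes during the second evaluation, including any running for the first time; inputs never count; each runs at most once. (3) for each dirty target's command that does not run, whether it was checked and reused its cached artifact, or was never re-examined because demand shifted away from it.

First evaluation (everything demanded from the output):
  alpha.gen = add(5, 0) = 5
  deps.gen = mul(5, 0) = 0
  trace.gen = max2(0, 0) = 0
  schema.gen = mul(5, 0) = 0
  audit.gen = max2(5, 0) = 5
  config.gen = sub(0, 5) = -5

Propagation after the edit:
  alpha.gen: runs — link.txt 5->4; result 4.
  deps.gen: runs — alpha.gen 5->4; result 0 (same value as before).
  trace.gen: checked — values it read are unchanged (deps.gen unchanged, probe.txt unchanged); reused cached 0 without running.
  schema.gen: runs — alpha.gen 5->4; result 0 (same value as before).
  audit.gen: runs — alpha.gen 5->4; result 4.
  config.gen: runs — audit.gen 5->4; result -4.

Key observation: the cutoff stops propagation at trace.gen — its inputs' values are unchanged, so it reuses its cache.

Marked dirty: alpha.gen, audit.gen, config.gen, deps.gen, schema.gen, trace.gen.
Target commands that run: alpha.gen, audit.gen, config.gen, deps.gen, schema.gen — 5 in total.
Checked but reused from cache: trace.gen.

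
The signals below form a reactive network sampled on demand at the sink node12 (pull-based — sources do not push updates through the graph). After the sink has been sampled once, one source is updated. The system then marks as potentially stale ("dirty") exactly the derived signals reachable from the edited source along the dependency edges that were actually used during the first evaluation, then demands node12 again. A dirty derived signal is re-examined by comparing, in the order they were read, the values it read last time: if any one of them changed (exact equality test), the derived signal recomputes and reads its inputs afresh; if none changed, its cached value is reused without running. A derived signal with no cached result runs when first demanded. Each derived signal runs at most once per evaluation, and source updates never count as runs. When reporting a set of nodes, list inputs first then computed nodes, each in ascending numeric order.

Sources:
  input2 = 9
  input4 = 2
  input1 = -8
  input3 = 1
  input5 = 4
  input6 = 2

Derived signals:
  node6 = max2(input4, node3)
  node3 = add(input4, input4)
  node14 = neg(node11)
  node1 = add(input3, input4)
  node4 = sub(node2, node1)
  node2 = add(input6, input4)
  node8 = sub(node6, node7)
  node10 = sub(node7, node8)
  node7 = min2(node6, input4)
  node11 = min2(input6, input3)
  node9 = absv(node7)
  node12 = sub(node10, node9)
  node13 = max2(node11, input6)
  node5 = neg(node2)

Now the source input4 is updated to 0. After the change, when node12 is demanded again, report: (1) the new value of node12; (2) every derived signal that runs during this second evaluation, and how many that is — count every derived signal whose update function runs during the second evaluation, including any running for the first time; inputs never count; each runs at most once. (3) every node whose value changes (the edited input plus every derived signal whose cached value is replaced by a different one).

node12 now evaluates to 0.
Run set: node3, node6, node7, node8, node9, node10, node12 (7 run).
Changed values: input4, node3, node6, node7, node8, node9, node12.

Initial pass — values computed on the first demand:
  node3 = add(2, 2) = 4
  node6 = max2(2, 4) = 4
  node7 = min2(4, 2) = 2
  node8 = sub(4, 2) = 2
  node9 = absv(2) = 2
  node10 = sub(2, 2) = 0
  node12 = sub(0, 2) = -2

Second demand — change propagation:
  node3: re-runs because input4 2->0; input4 2->0; new result 0.
  node6: re-runs because input4 2->0; node3 4->0; new result 0.
  node7: re-runs because node6 4->0; input4 2->0; new result 0.
  node8: re-runs because node6 4->0; node7 2->0; new result 0.
  node9: re-runs because node7 2->0; new result 0.
  node10: re-runs because node7 2->0; node8 2->0; new result 0 (unchanged).
  node12: re-runs because node9 2->0; new result 0.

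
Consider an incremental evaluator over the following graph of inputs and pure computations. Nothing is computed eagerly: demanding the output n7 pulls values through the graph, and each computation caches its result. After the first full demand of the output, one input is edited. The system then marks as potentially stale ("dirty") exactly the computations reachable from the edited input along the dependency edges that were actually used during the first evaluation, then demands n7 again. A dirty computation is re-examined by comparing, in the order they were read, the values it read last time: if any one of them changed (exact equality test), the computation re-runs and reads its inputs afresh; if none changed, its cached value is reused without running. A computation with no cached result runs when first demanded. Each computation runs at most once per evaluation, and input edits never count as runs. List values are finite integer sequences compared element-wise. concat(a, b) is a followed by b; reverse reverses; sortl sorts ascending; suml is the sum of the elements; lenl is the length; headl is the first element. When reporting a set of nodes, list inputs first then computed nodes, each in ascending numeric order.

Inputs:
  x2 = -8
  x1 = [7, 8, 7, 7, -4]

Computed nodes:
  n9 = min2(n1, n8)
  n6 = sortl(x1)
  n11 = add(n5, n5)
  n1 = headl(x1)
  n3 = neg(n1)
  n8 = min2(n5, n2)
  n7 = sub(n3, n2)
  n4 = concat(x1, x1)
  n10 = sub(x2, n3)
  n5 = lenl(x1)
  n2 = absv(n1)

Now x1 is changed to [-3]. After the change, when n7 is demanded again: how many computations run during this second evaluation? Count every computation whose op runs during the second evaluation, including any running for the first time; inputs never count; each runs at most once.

Initial pass — values computed on the first demand:
  n1 = headl([7, 8, 7, 7, -4]) = 7
  n2 = absv(7) = 7
  n3 = neg(7) = -7
  n7 = sub(-7, 7) = -14

Second demand — change propagation:
  n1: re-runs because x1 [7, 8, 7, 7, -4]->[-3]; new result -3.
  n2: re-runs because n1 7->-3; new result 3.
  n3: re-runs because n1 7->-3; new result 3.
  n7: re-runs because n3 -7->3; n2 7->3; new result 0.

Run set: n1, n2, n3, n7 (4 run).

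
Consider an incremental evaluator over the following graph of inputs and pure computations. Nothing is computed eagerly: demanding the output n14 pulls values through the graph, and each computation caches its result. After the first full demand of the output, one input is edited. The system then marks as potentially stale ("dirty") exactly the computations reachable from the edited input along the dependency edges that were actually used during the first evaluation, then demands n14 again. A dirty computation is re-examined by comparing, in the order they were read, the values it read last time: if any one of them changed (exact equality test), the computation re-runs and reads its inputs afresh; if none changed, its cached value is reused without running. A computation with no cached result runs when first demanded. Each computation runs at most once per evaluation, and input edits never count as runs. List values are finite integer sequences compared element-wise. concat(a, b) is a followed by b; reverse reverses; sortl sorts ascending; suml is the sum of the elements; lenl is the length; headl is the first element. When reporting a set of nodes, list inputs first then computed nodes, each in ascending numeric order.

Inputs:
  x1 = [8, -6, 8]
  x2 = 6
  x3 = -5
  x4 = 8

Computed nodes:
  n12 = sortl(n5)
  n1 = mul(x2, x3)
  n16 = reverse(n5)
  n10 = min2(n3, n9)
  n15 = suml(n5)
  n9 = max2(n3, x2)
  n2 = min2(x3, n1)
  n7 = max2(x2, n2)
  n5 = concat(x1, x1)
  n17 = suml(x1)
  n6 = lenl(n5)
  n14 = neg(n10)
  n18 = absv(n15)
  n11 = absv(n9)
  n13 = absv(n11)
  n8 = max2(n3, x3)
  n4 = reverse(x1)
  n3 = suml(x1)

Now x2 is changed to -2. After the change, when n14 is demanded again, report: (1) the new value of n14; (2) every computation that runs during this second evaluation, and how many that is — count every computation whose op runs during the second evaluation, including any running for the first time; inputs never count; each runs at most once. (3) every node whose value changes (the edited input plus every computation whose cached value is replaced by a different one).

Initial pass — values computed on the first demand:
  n3 = suml([8, -6, 8]) = 10
  n9 = max2(10, 6) = 10
  n10 = min2(10, 10) = 10
  n14 = neg(10) = -10

Second demand — change propagation:
  n9: re-runs because x2 6->-2; new result 10 (unchanged).
  n10: re-examined; everything it read last time is the same (n3 unchanged, n9 unchanged) — cache 10 kept, no run.
  n14: re-examined; everything it read last time is the same (n10 unchanged) — cache -10 kept, no run.

The important point: n9 recomputes to an identical value, and the output ends up unchanged.

n14 now evaluates to -10.
Run set: n9 (1 run).
Changed values: x2.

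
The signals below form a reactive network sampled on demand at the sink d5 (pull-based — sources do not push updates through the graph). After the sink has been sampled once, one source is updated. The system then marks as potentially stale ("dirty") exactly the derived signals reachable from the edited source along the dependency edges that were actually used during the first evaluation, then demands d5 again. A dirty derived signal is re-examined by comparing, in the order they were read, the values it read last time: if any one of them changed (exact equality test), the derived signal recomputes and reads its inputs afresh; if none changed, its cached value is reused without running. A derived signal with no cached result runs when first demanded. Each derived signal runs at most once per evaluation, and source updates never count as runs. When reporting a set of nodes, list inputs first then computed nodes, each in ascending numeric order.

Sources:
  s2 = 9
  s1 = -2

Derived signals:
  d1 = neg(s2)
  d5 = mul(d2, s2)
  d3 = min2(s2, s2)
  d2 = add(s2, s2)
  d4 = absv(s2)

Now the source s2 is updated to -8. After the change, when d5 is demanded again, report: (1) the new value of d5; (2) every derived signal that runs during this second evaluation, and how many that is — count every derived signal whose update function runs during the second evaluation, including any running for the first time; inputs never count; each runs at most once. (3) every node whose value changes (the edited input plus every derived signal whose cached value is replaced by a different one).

Initial pass — values computed on the first demand:
  d2 = add(9, 9) = 18
  d5 = mul(18, 9) = 162

Second demand — change propagation:
  d2: re-runs because s2 9->-8; s2 9->-8; new result -16.
  d5: re-runs because d2 18->-16; s2 9->-8; new result 128.

d5 now evaluates to 128.
Run set: d2, d5 (2 run).
Changed values: s2, d2, d5.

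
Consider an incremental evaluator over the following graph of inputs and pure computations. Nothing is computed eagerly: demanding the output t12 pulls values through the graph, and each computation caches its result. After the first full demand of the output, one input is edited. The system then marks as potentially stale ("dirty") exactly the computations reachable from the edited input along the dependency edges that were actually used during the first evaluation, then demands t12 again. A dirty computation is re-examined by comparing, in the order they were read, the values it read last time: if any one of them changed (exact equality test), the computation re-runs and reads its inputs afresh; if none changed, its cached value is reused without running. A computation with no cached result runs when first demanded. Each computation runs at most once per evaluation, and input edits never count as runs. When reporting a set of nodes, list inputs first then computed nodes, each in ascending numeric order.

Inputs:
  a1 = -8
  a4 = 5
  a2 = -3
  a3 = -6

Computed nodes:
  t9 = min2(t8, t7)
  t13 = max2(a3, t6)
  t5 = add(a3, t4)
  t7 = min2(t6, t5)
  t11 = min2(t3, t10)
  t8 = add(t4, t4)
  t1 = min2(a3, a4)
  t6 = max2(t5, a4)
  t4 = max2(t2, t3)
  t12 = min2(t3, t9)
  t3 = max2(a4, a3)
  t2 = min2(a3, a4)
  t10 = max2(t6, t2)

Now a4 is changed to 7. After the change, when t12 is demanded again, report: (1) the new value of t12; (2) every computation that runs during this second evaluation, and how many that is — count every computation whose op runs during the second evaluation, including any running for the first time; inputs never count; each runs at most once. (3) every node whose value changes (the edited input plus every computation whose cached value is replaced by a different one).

Initial pass — values computed on the first demand:
  t2 = min2(-6, 5) = -6
  t3 = max2(5, -6) = 5
  t4 = max2(-6, 5) = 5
  t5 = add(-6, 5) = -1
  t6 = max2(-1, 5) = 5
  t7 = min2(5, -1) = -1
  t8 = add(5, 5) = 10
  t9 = min2(10, -1) = -1
  t12 = min2(5, -1) = -1

Second demand — change propagation:
  t2: re-runs because a4 5->7; new result -6 (unchanged).
  t3: re-runs because a4 5->7; new result 7.
  t4: re-runs because t3 5->7; new result 7.
  t5: re-runs because t4 5->7; new result 1.
  t6: re-runs because t5 -1->1; a4 5->7; new result 7.
  t7: re-runs because t6 5->7; t5 -1->1; new result 1.
  t8: re-runs because t4 5->7; t4 5->7; new result 14.
  t9: re-runs because t8 10->14; t7 -1->1; new result 1.
  t12: re-runs because t3 5->7; t9 -1->1; new result 1.

t12 now evaluates to 1.
Run set: t2, t3, t4, t5, t6, t7, t8, t9, t12 (9 run).
Changed values: a4, t3, t4, t5, t6, t7, t8, t9, t12.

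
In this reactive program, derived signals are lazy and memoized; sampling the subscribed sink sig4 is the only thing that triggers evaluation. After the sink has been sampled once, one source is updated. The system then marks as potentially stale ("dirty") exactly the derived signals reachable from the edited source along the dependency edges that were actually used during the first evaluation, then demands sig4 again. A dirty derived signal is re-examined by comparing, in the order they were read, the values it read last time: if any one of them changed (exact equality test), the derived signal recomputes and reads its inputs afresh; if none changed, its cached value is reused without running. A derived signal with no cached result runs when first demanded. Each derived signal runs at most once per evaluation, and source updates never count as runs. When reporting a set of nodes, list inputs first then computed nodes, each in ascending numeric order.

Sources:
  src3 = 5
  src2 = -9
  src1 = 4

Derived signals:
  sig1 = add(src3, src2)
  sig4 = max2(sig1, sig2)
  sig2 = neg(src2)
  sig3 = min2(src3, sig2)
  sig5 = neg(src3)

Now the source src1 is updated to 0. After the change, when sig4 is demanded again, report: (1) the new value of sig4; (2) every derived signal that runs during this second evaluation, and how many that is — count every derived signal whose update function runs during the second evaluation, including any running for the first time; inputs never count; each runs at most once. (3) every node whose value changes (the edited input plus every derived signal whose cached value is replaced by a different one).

Demanding sig4 again yields 9.
0 derived signals run: none.
The nodes whose values change: src1.
Note the shortcut — nothing in the graph depends on src1 at all, so no recomputation happens.

First demand of the output computes:
  sig1 = add(5, -9) = -4
  sig2 = neg(-9) = 9
  sig4 = max2(-4, 9) = 9

After the edit, cleaning proceeds:
  no node depends on src1 at all; the second demand re-runs nothing.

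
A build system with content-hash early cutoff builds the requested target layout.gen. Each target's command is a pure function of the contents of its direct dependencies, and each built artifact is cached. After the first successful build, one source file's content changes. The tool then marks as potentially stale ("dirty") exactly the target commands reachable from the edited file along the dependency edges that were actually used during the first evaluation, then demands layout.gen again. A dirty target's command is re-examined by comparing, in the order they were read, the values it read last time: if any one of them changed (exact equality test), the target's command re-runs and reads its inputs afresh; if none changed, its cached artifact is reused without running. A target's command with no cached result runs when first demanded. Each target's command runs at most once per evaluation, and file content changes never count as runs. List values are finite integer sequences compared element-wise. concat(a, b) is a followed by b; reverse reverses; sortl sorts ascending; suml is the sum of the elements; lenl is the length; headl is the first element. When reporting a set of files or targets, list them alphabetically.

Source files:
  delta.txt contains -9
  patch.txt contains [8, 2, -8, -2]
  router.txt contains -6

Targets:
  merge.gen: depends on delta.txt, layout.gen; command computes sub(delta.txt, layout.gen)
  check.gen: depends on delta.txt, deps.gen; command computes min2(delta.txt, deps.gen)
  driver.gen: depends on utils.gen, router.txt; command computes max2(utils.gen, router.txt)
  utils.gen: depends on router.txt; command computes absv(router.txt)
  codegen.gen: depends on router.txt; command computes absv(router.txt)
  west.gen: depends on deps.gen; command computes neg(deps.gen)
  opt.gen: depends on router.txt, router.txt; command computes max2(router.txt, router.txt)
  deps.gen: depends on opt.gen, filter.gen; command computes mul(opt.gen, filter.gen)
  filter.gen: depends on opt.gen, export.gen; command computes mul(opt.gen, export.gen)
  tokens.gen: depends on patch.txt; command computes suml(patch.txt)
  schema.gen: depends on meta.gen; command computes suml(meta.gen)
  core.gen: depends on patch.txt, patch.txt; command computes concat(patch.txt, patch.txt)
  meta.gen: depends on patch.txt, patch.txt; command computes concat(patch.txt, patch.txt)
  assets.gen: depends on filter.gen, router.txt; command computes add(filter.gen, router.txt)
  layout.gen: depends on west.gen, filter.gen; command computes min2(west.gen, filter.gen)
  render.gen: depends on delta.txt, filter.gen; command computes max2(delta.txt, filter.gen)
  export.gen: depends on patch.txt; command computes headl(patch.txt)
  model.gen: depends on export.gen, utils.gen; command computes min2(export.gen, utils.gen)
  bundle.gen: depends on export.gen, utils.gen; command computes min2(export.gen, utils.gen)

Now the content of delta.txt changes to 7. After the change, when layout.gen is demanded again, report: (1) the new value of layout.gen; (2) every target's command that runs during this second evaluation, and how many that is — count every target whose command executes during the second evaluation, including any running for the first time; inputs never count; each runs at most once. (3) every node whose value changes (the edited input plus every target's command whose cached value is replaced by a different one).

First evaluation (everything demanded from the output):
  export.gen = headl([8, 2, -8, -2]) = 8
  opt.gen = max2(-6, -6) = -6
  filter.gen = mul(-6, 8) = -48
  deps.gen = mul(-6, -48) = 288
  west.gen = neg(288) = -288
  layout.gen = min2(-288, -48) = -288

Propagation after the edit:
  delta.txt feeds no computation that the output demands — nothing is marked dirty and nothing runs.

Key observation: delta.txt is never demanded by the output, so the edit triggers no recomputation at all.

New value of layout.gen: -288.
Target commands that run: none — 0 in total.
Values that change: delta.txt.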